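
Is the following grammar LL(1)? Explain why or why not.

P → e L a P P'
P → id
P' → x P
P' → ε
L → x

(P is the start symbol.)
No. Predict set conflict for P': { 'x' }

Relevant sets:
  FOLLOW(P') = { $, 'x' }

For P:
  PREDICT(P → e L a P P') = { 'e' }
  PREDICT(P → id) = { 'id' }
For P':
  PREDICT(P' → x P) = { 'x' }
  PREDICT(P' → ε) = { $, 'x' }
L has a single production, so nothing to check there.

Conflict found: Predict set conflict for P': { 'x' }
The grammar is NOT LL(1).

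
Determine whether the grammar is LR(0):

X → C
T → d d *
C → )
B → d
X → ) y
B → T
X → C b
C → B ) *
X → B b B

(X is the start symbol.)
No. Shift-reduce conflict between [C → ) .] and [X → ) . y]

Augment with X' → X and build the canonical LR(0) collection (I0 = CLOSURE({[X' → . X]}), then GOTO on every symbol after a dot until no new states appear). It has 15 states:
  I0: { [B → . T], [B → . d], [C → . )], [C → . B ) *], [T → . d d *], [X → . ) y], [X → . B b B], [X → . C b], [X → . C], [X' → . X] }  — shift
  I1: { [C → ) .], [X → ) . y] }  — shift, reduce
  I2: { [C → B . ) *], [X → B . b B] }  — shift
  I3: { [X → C . b], [X → C .] }  — shift, reduce
  I4: { [B → T .] }  — reduce
  I5: { [X' → X .] }  — accept
  I6: { [B → d .], [T → d . d *] }  — shift, reduce
  I7: { [T → d d . *] }  — shift
  I8: { [T → d d * .] }  — reduce
  I9: { [X → C b .] }  — reduce
  I10: { [C → B ) . *] }  — shift
  I11: { [B → . T], [B → . d], [T → . d d *], [X → B b . B] }  — shift
  I12: { [X → B b B .] }  — reduce
  I13: { [C → B ) * .] }  — reduce
  I14: { [X → ) y .] }  — reduce

Conflict in state I1:
  Shift-reduce conflict between [C → ) .] and [X → ) . y]
So the grammar is NOT LR(0).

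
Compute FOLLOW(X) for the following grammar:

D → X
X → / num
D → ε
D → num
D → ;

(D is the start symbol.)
In D → X: X is at the end, add FOLLOW(D)

The FOLLOW sets referred to above (computed the same way, to a fixed point):
  FOLLOW(D) = { $ }

Taking the union: FOLLOW(X) = { $ }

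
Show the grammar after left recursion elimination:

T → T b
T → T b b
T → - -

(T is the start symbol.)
T → - - T'
T' → b T'
T' → b b T'
T' → ε

T is directly left-recursive. The standard transformation for
  A → A α₁ | ... | A α_m | β₁ | ... | β_n
is
  A  → β₁ A' | ... | β_n A'
  A' → α₁ A' | ... | α_m A' | ε

T → - - becomes T → - - T'
T → T b becomes T' → b T'
T → T b b becomes T' → b b T'
Add T' → ε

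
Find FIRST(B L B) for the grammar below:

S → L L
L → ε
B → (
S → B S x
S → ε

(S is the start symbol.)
{ '(' }

FIRST sets of the non-terminals involved (from the grammar, by fixed-point iteration):
  FIRST(B) = { '(' }

To compute FIRST(B L B), process the symbols left to right:
Symbol B is a non-terminal. Add FIRST(B) \ {ε} = { '(' }
B is not nullable (ε ∉ FIRST(B)), so stop here.
FIRST(B L B) = { '(' }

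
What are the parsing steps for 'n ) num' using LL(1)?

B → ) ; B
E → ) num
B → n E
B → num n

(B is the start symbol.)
Stack is shown with the top on the left.

Stack    Input      Action
--------------------------
B $      n ) num $  output B → n E
n E $    n ) num $  match 'n'
E $      ) num $    output E → ) num
) num $  ) num $    match ')'
num $    num $      match 'num'
$        $          accept

The string is accepted.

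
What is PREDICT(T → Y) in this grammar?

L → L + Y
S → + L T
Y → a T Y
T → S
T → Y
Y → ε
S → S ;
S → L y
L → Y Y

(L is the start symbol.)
PREDICT(T → Y) = (FIRST(RHS) \ {ε}) ∪ (FOLLOW(T) if ε ∈ FIRST(RHS), i.e. RHS ⇒* ε)
FIRST(Y) = { 'a', ε }
FIRST(Y) = { 'a', ε }
ε ∈ FIRST(Y) (the right-hand side is nullable), so add FOLLOW(T) = { $, '+', ';', 'a', 'y' }
PREDICT(T → Y) = { $, '+', ';', 'a', 'y' }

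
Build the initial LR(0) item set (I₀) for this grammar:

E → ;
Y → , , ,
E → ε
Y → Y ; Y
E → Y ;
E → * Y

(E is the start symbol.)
First, augment the grammar with E' → E
I₀ = CLOSURE({ [E' → . E] }):
  [E' → . E] has the dot before E: add [E → . ;], [E → .], [E → . Y ;], [E → . * Y]
  [E → . Y ;] has the dot before Y: add [Y → . , , ,], [Y → . Y ; Y]
No further items can be added.

I₀ = { [E → . * Y], [E → . ;], [E → . Y ;], [E → .], [E' → . E], [Y → . , , ,], [Y → . Y ; Y] }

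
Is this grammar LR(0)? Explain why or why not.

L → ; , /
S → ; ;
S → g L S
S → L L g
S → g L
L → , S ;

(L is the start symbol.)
No. Shift-reduce conflict between [S → g L .] and [L → . , S ;]

Augment with L' → L and build the canonical LR(0) collection (I0 = CLOSURE({[L' → . L]}), then GOTO on every symbol after a dot until no new states appear). It has 16 states:
  I0: { [L → . , S ;], [L → . ; , /], [L' → . L] }  — shift
  I1: { [L → , . S ;], [L → . , S ;], [L → . ; , /], [S → . ; ;], [S → . L L g], [S → . g L S], [S → . g L] }  — shift
  I2: { [L → ; . , /] }  — shift
  I3: { [L' → L .] }  — accept
  I4: { [L → ; , . /] }  — shift
  I5: { [L → ; , / .] }  — reduce
  I6: { [L → ; . , /], [S → ; . ;] }  — shift
  I7: { [L → . , S ;], [L → . ; , /], [S → L . L g] }  — shift
  I8: { [L → , S . ;] }  — shift
  I9: { [L → . , S ;], [L → . ; , /], [S → g . L S], [S → g . L] }  — shift
  I10: { [L → . , S ;], [L → . ; , /], [S → . ; ;], [S → . L L g], [S → . g L S], [S → . g L], [S → g L . S], [S → g L .] }  — shift, reduce
  I11: { [S → g L S .] }  — reduce
  I12: { [L → , S ; .] }  — reduce
  I13: { [S → L L . g] }  — shift
  I14: { [S → L L g .] }  — reduce
  I15: { [S → ; ; .] }  — reduce

Conflict in state I10:
  Shift-reduce conflict between [S → g L .] and [L → . , S ;]
So the grammar is NOT LR(0).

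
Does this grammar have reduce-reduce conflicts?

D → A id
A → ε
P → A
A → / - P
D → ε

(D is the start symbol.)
A reduce-reduce conflict occurs when an LR(0) state has two complete items [A → α .] and [B → β .] — both call for a reduction, and with no lookahead the parser cannot choose between them.

Augment with D' → D and build the canonical LR(0) collection (I0 = CLOSURE({[D' → . D]}), then GOTO on every symbol after a dot until no new states appear). It has 8 states:
  I0: { [A → . / - P], [A → .], [D → . A id], [D → .], [D' → . D] }  — shift, 2 reduces
  I1: { [A → / . - P] }  — shift
  I2: { [D → A . id] }  — shift
  I3: { [D' → D .] }  — accept
  I4: { [D → A id .] }  — reduce
  I5: { [A → . / - P], [A → .], [A → / - . P], [P → . A] }  — shift, reduce
  I6: { [P → A .] }  — reduce
  I7: { [A → / - P .] }  — reduce

I0 contains complete items [A → .], [D → .] — reduce-reduce conflict.

Answer: Yes — I0: [A → .] vs [D → .]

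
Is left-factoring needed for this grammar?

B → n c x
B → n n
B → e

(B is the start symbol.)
Left-factoring is needed when two productions for the same non-terminal
share a common prefix on the right-hand side.

Productions for B:
  B → n c x
  B → n n
  B → e

Found common prefix 'n' in productions for B

Answer: Yes, B has productions with common prefix 'n'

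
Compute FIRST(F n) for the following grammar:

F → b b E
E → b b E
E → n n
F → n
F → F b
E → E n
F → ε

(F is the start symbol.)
FIRST sets of the non-terminals involved (from the grammar, by fixed-point iteration):
  FIRST(F) = { 'b', 'n', ε }

To compute FIRST(F n), process the symbols left to right:
Symbol F is a non-terminal. Add FIRST(F) \ {ε} = { 'b', 'n' }
F is nullable (ε ∈ FIRST(F)), continue to the next symbol.
Symbol n is a terminal. Add 'n' and stop.
FIRST(F n) = { 'b', 'n' }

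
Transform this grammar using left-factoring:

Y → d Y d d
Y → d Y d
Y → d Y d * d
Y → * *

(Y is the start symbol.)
Y → d Y d Y'
Y' → d
Y' → ε
Y' → * d
Y → * *

Left-factoring transforms A → αβ₁ | αβ₂ into A → αA' and A' → β₁ | β₂
(α is the longest common prefix among the alternatives). Repeat until
no nonterminal has two alternatives with a common prefix.

Round 1: Y has alternatives sharing prefix 'd Y d'. Introduce Y': Y → d Y d Y'
  Add: Y' → d
  Add: Y' → ε
  Add: Y' → * d

No remaining common prefixes — done.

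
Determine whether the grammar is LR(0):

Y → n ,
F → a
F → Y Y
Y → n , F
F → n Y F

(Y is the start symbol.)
No. Shift-reduce conflict between [Y → n , .] and [F → . a]

A grammar is LR(0) if no state in the canonical LR(0) collection has:
  - both a shift item (dot before a terminal) and a complete item (shift-reduce conflict), or
  - two or more complete items (reduce-reduce conflict; the accept item [Y' → Y .] counts as a complete item here).

Augment with Y' → Y and build the canonical LR(0) collection (I0 = CLOSURE({[Y' → . Y]}), then GOTO on every symbol after a dot until no new states appear). It has 11 states:
  I0: { [Y → . n , F], [Y → . n ,], [Y' → . Y] }  — shift
  I1: { [Y' → Y .] }  — accept
  I2: { [Y → n . , F], [Y → n . ,] }  — shift
  I3: { [F → . Y Y], [F → . a], [F → . n Y F], [Y → . n , F], [Y → . n ,], [Y → n , . F], [Y → n , .] }  — shift, reduce
  I4: { [Y → n , F .] }  — reduce
  I5: { [F → Y . Y], [Y → . n , F], [Y → . n ,] }  — shift
  I6: { [F → a .] }  — reduce
  I7: { [F → n . Y F], [Y → . n , F], [Y → . n ,], [Y → n . , F], [Y → n . ,] }  — shift
  I8: { [F → . Y Y], [F → . a], [F → . n Y F], [F → n Y . F], [Y → . n , F], [Y → . n ,] }  — shift
  I9: { [F → n Y F .] }  — reduce
  I10: { [F → Y Y .] }  — reduce

Conflict in state I3:
  Shift-reduce conflict between [Y → n , .] and [F → . a]
So the grammar is NOT LR(0).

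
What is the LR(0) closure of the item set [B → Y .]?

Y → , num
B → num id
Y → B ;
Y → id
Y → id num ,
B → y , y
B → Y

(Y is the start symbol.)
To compute CLOSURE, for each item [A → α.Bβ] where B is a non-terminal, add [B → .γ] for all productions B → γ; repeat for the newly added items until nothing changes.

Start with: [B → Y .]
The dot is at the end, so nothing is added.

CLOSURE = { [B → Y .] }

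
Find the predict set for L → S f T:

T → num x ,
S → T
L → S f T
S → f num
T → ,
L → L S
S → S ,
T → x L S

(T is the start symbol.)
PREDICT(L → S f T) = (FIRST(RHS) \ {ε}) ∪ (FOLLOW(L) if ε ∈ FIRST(RHS), i.e. RHS ⇒* ε)
FIRST(S) = { ',', 'f', 'num', 'x' }
FIRST(S f T) = { ',', 'f', 'num', 'x' }
ε ∉ FIRST(S f T), so FOLLOW(L) is not added.
PREDICT(L → S f T) = { ',', 'f', 'num', 'x' }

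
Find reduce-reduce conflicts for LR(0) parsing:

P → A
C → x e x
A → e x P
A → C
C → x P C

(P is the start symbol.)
No reduce-reduce conflicts

A reduce-reduce conflict occurs when an LR(0) state has two complete items [A → α .] and [B → β .] — both call for a reduction, and with no lookahead the parser cannot choose between them.

Augment with P' → P and build the canonical LR(0) collection (I0 = CLOSURE({[P' → . P]}), then GOTO on every symbol after a dot until no new states appear). It has 12 states:
  I0: { [A → . C], [A → . e x P], [C → . x P C], [C → . x e x], [P → . A], [P' → . P] }  — shift
  I1: { [P → A .] }  — reduce
  I2: { [A → C .] }  — reduce
  I3: { [P' → P .] }  — accept
  I4: { [A → e . x P] }  — shift
  I5: { [A → . C], [A → . e x P], [C → . x P C], [C → . x e x], [C → x . P C], [C → x . e x], [P → . A] }  — shift
  I6: { [C → . x P C], [C → . x e x], [C → x P . C] }  — shift
  I7: { [A → e . x P], [C → x e . x] }  — shift
  I8: { [A → . C], [A → . e x P], [A → e x . P], [C → . x P C], [C → . x e x], [C → x e x .], [P → . A] }  — shift, reduce
  I9: { [A → e x P .] }  — reduce
  I10: { [C → x P C .] }  — reduce
  I11: { [A → . C], [A → . e x P], [A → e x . P], [C → . x P C], [C → . x e x], [P → . A] }  — shift

No state contains more than one complete item.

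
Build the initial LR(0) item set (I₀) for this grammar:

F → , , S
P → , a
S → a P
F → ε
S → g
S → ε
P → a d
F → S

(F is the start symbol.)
{ [F → . , , S], [F → . S], [F → .], [F' → . F], [S → . a P], [S → . g], [S → .] }

First, augment the grammar with F' → F
I₀ = CLOSURE({ [F' → . F] }):
  [F' → . F] has the dot before F: add [F → . , , S], [F → .], [F → . S]
  [F → . S] has the dot before S: add [S → . a P], [S → . g], [S → .]
No further items can be added.

I₀ = { [F → . , , S], [F → . S], [F → .], [F' → . F], [S → . a P], [S → . g], [S → .] }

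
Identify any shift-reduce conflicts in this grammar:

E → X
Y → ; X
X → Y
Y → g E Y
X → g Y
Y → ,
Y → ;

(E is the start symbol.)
Yes — I2: [Y → ; .] vs [X → . g Y]

Augment with E' → E and build the canonical LR(0) collection (I0 = CLOSURE({[E' → . E]}), then GOTO on every symbol after a dot until no new states appear). It has 12 states:
  I0: { [E → . X], [E' → . E], [X → . Y], [X → . g Y], [Y → . ,], [Y → . ; X], [Y → . ;], [Y → . g E Y] }  — shift
  I1: { [Y → , .] }  — reduce
  I2: { [X → . Y], [X → . g Y], [Y → . ,], [Y → . ; X], [Y → . ;], [Y → . g E Y], [Y → ; . X], [Y → ; .] }  — shift, reduce
  I3: { [E' → E .] }  — accept
  I4: { [E → X .] }  — reduce
  I5: { [X → Y .] }  — reduce
  I6: { [E → . X], [X → . Y], [X → . g Y], [X → g . Y], [Y → . ,], [Y → . ; X], [Y → . ;], [Y → . g E Y], [Y → g . E Y] }  — shift
  I7: { [Y → . ,], [Y → . ; X], [Y → . ;], [Y → . g E Y], [Y → g E . Y] }  — shift
  I8: { [X → Y .], [X → g Y .] }  — 2 reduces
  I9: { [Y → g E Y .] }  — reduce
  I10: { [E → . X], [X → . Y], [X → . g Y], [Y → . ,], [Y → . ; X], [Y → . ;], [Y → . g E Y], [Y → g . E Y] }  — shift
  I11: { [Y → ; X .] }  — reduce

I2 contains reduce item [Y → ; .] and shift items [X → . g Y], [Y → . ,], [Y → . ;], [Y → . ; X], [Y → . g E Y] — shift-reduce conflict.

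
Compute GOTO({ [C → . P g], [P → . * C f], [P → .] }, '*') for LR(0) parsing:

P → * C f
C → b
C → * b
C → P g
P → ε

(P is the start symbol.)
GOTO(I, '*') = CLOSURE({ [A → αX.β] : [A → α.Xβ] ∈ I, X = '*' })

Items with dot before '*', with the dot advanced:
  [P → . * C f] → [P → * . C f]
Closure of the advanced items:
  [P → * . C f] has the dot before C: add [C → . b], [C → . * b], [C → . P g]
  [C → . P g] has the dot before P: add [P → . * C f], [P → .]

GOTO = { [C → . * b], [C → . P g], [C → . b], [P → * . C f], [P → . * C f], [P → .] }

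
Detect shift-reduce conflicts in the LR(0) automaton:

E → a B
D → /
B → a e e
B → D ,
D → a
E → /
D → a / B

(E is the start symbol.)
Yes — I7: [D → a .] vs [B → a . e e]

A shift-reduce conflict occurs when an LR(0) state has both:
  - a complete (reduce) item [A → α .] (dot at the end), and
  - a shift item [B → β . c γ] (dot before a terminal).

Augment with E' → E and build the canonical LR(0) collection (I0 = CLOSURE({[E' → . E]}), then GOTO on every symbol after a dot until no new states appear). It has 13 states:
  I0: { [E → . /], [E → . a B], [E' → . E] }  — shift
  I1: { [E → / .] }  — reduce
  I2: { [E' → E .] }  — accept
  I3: { [B → . D ,], [B → . a e e], [D → . /], [D → . a / B], [D → . a], [E → a . B] }  — shift
  I4: { [D → / .] }  — reduce
  I5: { [E → a B .] }  — reduce
  I6: { [B → D . ,] }  — shift
  I7: { [B → a . e e], [D → a . / B], [D → a .] }  — shift, reduce
  I8: { [B → . D ,], [B → . a e e], [D → . /], [D → . a / B], [D → . a], [D → a / . B] }  — shift
  I9: { [B → a e . e] }  — shift
  I10: { [B → a e e .] }  — reduce
  I11: { [D → a / B .] }  — reduce
  I12: { [B → D , .] }  — reduce

I7 contains reduce item [D → a .] and shift items [B → a . e e], [D → a . / B] — shift-reduce conflict.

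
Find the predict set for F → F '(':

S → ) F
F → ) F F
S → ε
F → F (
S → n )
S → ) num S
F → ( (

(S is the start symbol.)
{ '(', ')' }

PREDICT(F → F '(') = (FIRST(RHS) \ {ε}) ∪ (FOLLOW(F) if ε ∈ FIRST(RHS), i.e. RHS ⇒* ε)
FIRST(F) = { '(', ')' }
FIRST(F '(') = { '(', ')' }
ε ∉ FIRST(F '('), so FOLLOW(F) is not added.
PREDICT(F → F '(') = { '(', ')' }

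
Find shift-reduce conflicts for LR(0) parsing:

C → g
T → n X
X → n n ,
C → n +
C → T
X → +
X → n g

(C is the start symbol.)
No shift-reduce conflicts

Augment with C' → C and build the canonical LR(0) collection (I0 = CLOSURE({[C' → . C]}), then GOTO on every symbol after a dot until no new states appear). It has 11 states:
  I0: { [C → . T], [C → . g], [C → . n +], [C' → . C], [T → . n X] }  — shift
  I1: { [C' → C .] }  — accept
  I2: { [C → T .] }  — reduce
  I3: { [C → g .] }  — reduce
  I4: { [C → n . +], [T → n . X], [X → . +], [X → . n g], [X → . n n ,] }  — shift
  I5: { [C → n + .], [X → + .] }  — 2 reduces
  I6: { [T → n X .] }  — reduce
  I7: { [X → n . g], [X → n . n ,] }  — shift
  I8: { [X → n g .] }  — reduce
  I9: { [X → n n . ,] }  — shift
  I10: { [X → n n , .] }  — reduce

No state contains both a complete item and a shift item.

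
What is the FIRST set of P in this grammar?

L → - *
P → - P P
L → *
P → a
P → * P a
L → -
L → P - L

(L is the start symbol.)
To compute FIRST(P), examine every production with P on the left-hand side, reading each right-hand side left to right until a non-nullable symbol is reached.

From P → - P P:
  - '-' is a terminal: add '-' and stop
From P → a:
  - a is a terminal: add 'a' and stop
From P → * P a:
  - '*' is a terminal: add '*' and stop

Collecting: FIRST(P) = { '*', '-', 'a' }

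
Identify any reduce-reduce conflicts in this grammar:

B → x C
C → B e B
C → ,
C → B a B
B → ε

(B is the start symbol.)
No reduce-reduce conflicts

Augment with B' → B and build the canonical LR(0) collection (I0 = CLOSURE({[B' → . B]}), then GOTO on every symbol after a dot until no new states appear). It has 10 states:
  I0: { [B → . x C], [B → .], [B' → . B] }  — shift, reduce
  I1: { [B' → B .] }  — accept
  I2: { [B → . x C], [B → .], [B → x . C], [C → . ,], [C → . B a B], [C → . B e B] }  — shift, reduce
  I3: { [C → , .] }  — reduce
  I4: { [C → B . a B], [C → B . e B] }  — shift
  I5: { [B → x C .] }  — reduce
  I6: { [B → . x C], [B → .], [C → B a . B] }  — shift, reduce
  I7: { [B → . x C], [B → .], [C → B e . B] }  — shift, reduce
  I8: { [C → B e B .] }  — reduce
  I9: { [C → B a B .] }  — reduce

No state contains more than one complete item.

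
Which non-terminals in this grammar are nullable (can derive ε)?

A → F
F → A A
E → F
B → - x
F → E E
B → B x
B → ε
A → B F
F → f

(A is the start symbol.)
{ 'B' }

ε-productions: B → ε
So B is immediately nullable.
No further non-terminal can be added: every production for the remaining non-terminals contains a terminal or a non-nullable non-terminal.
Nullable = { 'B' }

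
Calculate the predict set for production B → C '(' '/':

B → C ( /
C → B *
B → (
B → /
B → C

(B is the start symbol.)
PREDICT(B → C '(' '/') = (FIRST(RHS) \ {ε}) ∪ (FOLLOW(B) if ε ∈ FIRST(RHS), i.e. RHS ⇒* ε)
FIRST(C) = { '(', '/' }
FIRST(C '(' '/') = { '(', '/' }
ε ∉ FIRST(C '(' '/'), so FOLLOW(B) is not added.
PREDICT(B → C '(' '/') = { '(', '/' }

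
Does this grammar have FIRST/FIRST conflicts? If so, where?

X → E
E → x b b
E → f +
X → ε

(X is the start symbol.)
No FIRST/FIRST conflicts.

A FIRST/FIRST conflict occurs when two productions N → α and N → β for the same non-terminal have FIRST(α) ∩ FIRST(β) ≠ ∅ (with ε ∈ FIRST of a nullable right-hand side, so two nullable alternatives also conflict).

FIRST sets of the non-terminals at (or reachable through a nullable prefix from) the front of some alternative:
  FIRST(E) = { 'f', 'x' }

Productions for X:
  X → E: FIRST = { 'f', 'x' }
  X → ε: FIRST = { ε }
Productions for E:
  E → x b b: FIRST = { 'x' }
  E → f +: FIRST = { 'f' }

All alternatives of each non-terminal have pairwise disjoint FIRST sets.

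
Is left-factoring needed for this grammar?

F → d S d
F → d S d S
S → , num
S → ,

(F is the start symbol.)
Yes, F has productions with common prefix 'd S d'; S has productions with common prefix ','

Left-factoring is needed when two productions for the same non-terminal
share a common prefix on the right-hand side.

Productions for F:
  F → d S d
  F → d S d S
Productions for S:
  S → , num
  S → ,

Found common prefix 'd S d' in productions for F
Found common prefix ',' in productions for S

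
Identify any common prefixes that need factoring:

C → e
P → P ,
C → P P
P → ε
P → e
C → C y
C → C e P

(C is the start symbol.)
Left-factoring is needed when two productions for the same non-terminal
share a common prefix on the right-hand side.

Productions for C:
  C → e
  C → P P
  C → C y
  C → C e P
Productions for P:
  P → P ,
  P → ε
  P → e

Found common prefix 'C' in productions for C

Answer: Yes, C has productions with common prefix 'C'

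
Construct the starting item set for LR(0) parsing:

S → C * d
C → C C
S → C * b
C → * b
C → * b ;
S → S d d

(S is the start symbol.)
First, augment the grammar with S' → S
I₀ = CLOSURE({ [S' → . S] }):
  [S' → . S] has the dot before S: add [S → . C * d], [S → . C * b], [S → . S d d]
  [S → . C * d] has the dot before C: add [C → . C C], [C → . * b], [C → . * b ;]
No further items can be added.

I₀ = { [C → . * b ;], [C → . * b], [C → . C C], [S → . C * b], [S → . C * d], [S → . S d d], [S' → . S] }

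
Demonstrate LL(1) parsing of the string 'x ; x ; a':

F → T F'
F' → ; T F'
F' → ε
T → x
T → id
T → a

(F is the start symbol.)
LL(1) parsing maintains a stack (initially the start symbol over $) and the input. At each step: if the stack top is a terminal, match it against the current input token; if it is a non-terminal N, replace it with the RHS of M[N, lookahead] (the unique production whose predict set contains the lookahead).

Stack is shown with the top on the left.

Stack     Input        Action
-----------------------------
F $       x ; x ; a $  output F → T F'
T F' $    x ; x ; a $  output T → x
x F' $    x ; x ; a $  match 'x'
F' $      ; x ; a $    output F' → ; T F'
; T F' $  ; x ; a $    match ';'
T F' $    x ; a $      output T → x
x F' $    x ; a $      match 'x'
F' $      ; a $        output F' → ; T F'
; T F' $  ; a $        match ';'
T F' $    a $          output T → a
a F' $    a $          match 'a'
F' $      $            output F' → ε
$         $            accept

The string is accepted.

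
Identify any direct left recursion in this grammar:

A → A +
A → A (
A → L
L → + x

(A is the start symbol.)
A → A +: LEFT RECURSIVE (starts with A)
A → A (: LEFT RECURSIVE (starts with A)
A → L: starts with L
L → + x: starts with '+'

The grammar has direct left recursion on: A.

Answer: Yes, A is left-recursive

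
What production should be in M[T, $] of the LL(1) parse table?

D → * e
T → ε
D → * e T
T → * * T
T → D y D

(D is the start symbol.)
T → ε

To find M[T, $], we find productions for T where $ is in the predict set (PREDICT(N → α) = (FIRST(α) \ {ε}) ∪ (FOLLOW(N) if α ⇒* ε)).

Relevant sets:
  FIRST(D) = { '*' }
  FOLLOW(T) = { $, 'y' }

T → ε: PREDICT = { $, 'y' }
  $ is in predict set, so this production goes in M[T, $]
T → * * T: PREDICT = { '*' }
T → D y D: PREDICT = { '*' }

M[T, $] = T → ε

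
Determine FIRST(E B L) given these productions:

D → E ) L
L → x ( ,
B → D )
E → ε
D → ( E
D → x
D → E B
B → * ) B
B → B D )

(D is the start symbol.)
FIRST sets of the non-terminals involved (from the grammar, by fixed-point iteration):
  FIRST(E) = { ε }
  FIRST(B) = { '(', ')', '*', 'x' }

To compute FIRST(E B L), process the symbols left to right:
Symbol E is a non-terminal. Add FIRST(E) \ {ε} = { }
E is nullable (ε ∈ FIRST(E)), continue to the next symbol.
Symbol B is a non-terminal. Add FIRST(B) \ {ε} = { '(', ')', '*', 'x' }
B is not nullable (ε ∉ FIRST(B)), so stop here.
FIRST(E B L) = { '(', ')', '*', 'x' }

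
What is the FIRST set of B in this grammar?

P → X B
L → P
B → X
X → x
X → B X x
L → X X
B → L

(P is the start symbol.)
{ 'x' }

FIRST sets of the other non-terminals involved (by the same procedure, iterated to a fixed point):
  FIRST(X) = { 'x' }
  FIRST(L) = { 'x' }

From B → X:
  - X is a non-terminal: add FIRST(X) \ {ε} = { 'x' }
    X is not nullable, so stop
From B → L:
  - L is a non-terminal: add FIRST(L) \ {ε} = { 'x' }
    L is not nullable, so stop

Collecting: FIRST(B) = { 'x' }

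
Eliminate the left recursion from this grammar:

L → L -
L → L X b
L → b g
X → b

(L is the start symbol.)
L → b g L'
L' → - L'
L' → X b L'
L' → ε
X → b

L is directly left-recursive. The standard transformation for
  A → A α₁ | ... | A α_m | β₁ | ... | β_n
is
  A  → β₁ A' | ... | β_n A'
  A' → α₁ A' | ... | α_m A' | ε

L → b g becomes L → b g L'
L → L - becomes L' → - L'
L → L X b becomes L' → X b L'
Add L' → ε

Productions for other non-terminals are unchanged:
  X → b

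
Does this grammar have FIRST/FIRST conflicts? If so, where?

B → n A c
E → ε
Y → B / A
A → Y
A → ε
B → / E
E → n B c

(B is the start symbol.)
No FIRST/FIRST conflicts.

A FIRST/FIRST conflict occurs when two productions N → α and N → β for the same non-terminal have FIRST(α) ∩ FIRST(β) ≠ ∅ (with ε ∈ FIRST of a nullable right-hand side, so two nullable alternatives also conflict).

FIRST sets of the non-terminals at (or reachable through a nullable prefix from) the front of some alternative:
  FIRST(Y) = { '/', 'n' }

Productions for B:
  B → n A c: FIRST = { 'n' }
  B → / E: FIRST = { '/' }
Productions for E:
  E → ε: FIRST = { ε }
  E → n B c: FIRST = { 'n' }
Productions for A:
  A → Y: FIRST = { '/', 'n' }
  A → ε: FIRST = { ε }
Y has only one production, so no FIRST/FIRST conflict is possible there.

All alternatives of each non-terminal have pairwise disjoint FIRST sets.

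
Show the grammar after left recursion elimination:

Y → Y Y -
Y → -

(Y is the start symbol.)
Y → - Y'
Y' → Y - Y'
Y' → ε

Y is directly left-recursive. The standard transformation for
  A → A α₁ | ... | A α_m | β₁ | ... | β_n
is
  A  → β₁ A' | ... | β_n A'
  A' → α₁ A' | ... | α_m A' | ε

Y → - becomes Y → - Y'
Y → Y Y - becomes Y' → Y - Y'
Add Y' → ε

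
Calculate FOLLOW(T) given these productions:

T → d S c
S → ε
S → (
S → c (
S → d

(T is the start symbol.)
{ $ }

T is the start symbol, so $ ∈ FOLLOW(T).
T does not occur on any right-hand side.

Taking the union: FOLLOW(T) = { $ }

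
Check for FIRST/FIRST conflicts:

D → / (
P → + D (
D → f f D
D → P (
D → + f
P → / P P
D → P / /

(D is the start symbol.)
A FIRST/FIRST conflict occurs when two productions N → α and N → β for the same non-terminal have FIRST(α) ∩ FIRST(β) ≠ ∅ (with ε ∈ FIRST of a nullable right-hand side, so two nullable alternatives also conflict).

FIRST sets of the non-terminals at (or reachable through a nullable prefix from) the front of some alternative:
  FIRST(P) = { '+', '/' }

Productions for D:
  D → / (: FIRST = { '/' }
  D → f f D: FIRST = { 'f' }
  D → P (: FIRST = { '+', '/' }
  D → + f: FIRST = { '+' }
  D → P / /: FIRST = { '+', '/' }
Productions for P:
  P → + D (: FIRST = { '+' }
  P → / P P: FIRST = { '/' }

Conflict for D: D → / ( and D → P (
  Overlap: { '/' }
Conflict for D: D → / ( and D → P / /
  Overlap: { '/' }
Conflict for D: D → P ( and D → + f
  Overlap: { '+' }
Conflict for D: D → P ( and D → P / /
  Overlap: { '+', '/' }
Conflict for D: D → + f and D → P / /
  Overlap: { '+' }

Answer: Yes. D → '/' '(' / D → P '(' on { '/' }; D → '/' '(' / D → P '/' '/' on { '/' }; D → P '(' / D → '+' f on { '+' }; D → P '(' / D → P '/' '/' on { '+', '/' }; D → '+' f / D → P '/' '/' on { '+' }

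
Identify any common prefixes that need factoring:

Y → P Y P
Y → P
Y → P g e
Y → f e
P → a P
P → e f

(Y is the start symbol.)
Left-factoring is needed when two productions for the same non-terminal
share a common prefix on the right-hand side.

Productions for Y:
  Y → P Y P
  Y → P
  Y → P g e
  Y → f e
Productions for P:
  P → a P
  P → e f

Found common prefix 'P' in productions for Y

Answer: Yes, Y has productions with common prefix 'P'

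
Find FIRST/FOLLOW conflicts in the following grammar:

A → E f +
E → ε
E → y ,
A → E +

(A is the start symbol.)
A FIRST/FOLLOW conflict occurs when a non-terminal N has a nullable alternative N → β (β ⇒* ε) and another alternative N → α with FIRST(α) ∩ FOLLOW(N) ≠ ∅: on such a lookahead the parser cannot decide between expanding α and letting N vanish via β.

Nullable non-terminals: E.

E: nullable alternative(s) E → ε; FOLLOW(E) = { '+', 'f' }
  E → ε: FIRST \ {ε} = { } — this is the only nullable alternative, skip
  E → y ,: FIRST \ {ε} = { 'y' } — disjoint from FOLLOW(E)

A has no nullable alternative, so no FIRST/FOLLOW check is needed there.

No FIRST/FOLLOW conflicts found.

Answer: No FIRST/FOLLOW conflicts.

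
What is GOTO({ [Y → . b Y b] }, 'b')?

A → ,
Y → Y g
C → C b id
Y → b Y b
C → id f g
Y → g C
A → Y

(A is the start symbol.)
{ [Y → . Y g], [Y → . b Y b], [Y → . g C], [Y → b . Y b] }

GOTO(I, 'b') = CLOSURE({ [A → αX.β] : [A → α.Xβ] ∈ I, X = 'b' })

Items with dot before 'b', with the dot advanced:
  [Y → . b Y b] → [Y → b . Y b]
Closure of the advanced items:
  [Y → b . Y b] has the dot before Y: add [Y → . Y g], [Y → . b Y b], [Y → . g C]

GOTO = { [Y → . Y g], [Y → . b Y b], [Y → . g C], [Y → b . Y b] }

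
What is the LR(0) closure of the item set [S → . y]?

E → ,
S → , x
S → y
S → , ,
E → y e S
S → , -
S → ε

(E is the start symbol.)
To compute CLOSURE, for each item [A → α.Bβ] where B is a non-terminal, add [B → .γ] for all productions B → γ; repeat for the newly added items until nothing changes.

Start with: [S → . y]
The dot precedes the terminal y, so nothing is added.

CLOSURE = { [S → . y] }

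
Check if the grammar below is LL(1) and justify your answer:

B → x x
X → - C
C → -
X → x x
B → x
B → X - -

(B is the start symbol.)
Relevant sets:
  FIRST(X) = { '-', 'x' }

For B:
  PREDICT(B → x x) = { 'x' }
  PREDICT(B → x) = { 'x' }
  PREDICT(B → X '-' '-') = { '-', 'x' }
For X:
  PREDICT(X → '-' C) = { '-' }
  PREDICT(X → x x) = { 'x' }
C has a single production, so nothing to check there.

Conflict found: Predict set conflict for B: { 'x' }
The grammar is NOT LL(1).

Answer: No. Predict set conflict for B: { 'x' }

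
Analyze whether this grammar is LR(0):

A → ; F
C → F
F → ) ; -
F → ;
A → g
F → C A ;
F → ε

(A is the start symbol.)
Augment with A' → A and build the canonical LR(0) collection (I0 = CLOSURE({[A' → . A]}), then GOTO on every symbol after a dot until no new states appear). It has 12 states:
  I0: { [A → . ; F], [A → . g], [A' → . A] }  — shift
  I1: { [A → ; . F], [C → . F], [F → . ) ; -], [F → . ;], [F → . C A ;], [F → .] }  — shift, reduce
  I2: { [A' → A .] }  — accept
  I3: { [A → g .] }  — reduce
  I4: { [F → ) . ; -] }  — shift
  I5: { [F → ; .] }  — reduce
  I6: { [A → . ; F], [A → . g], [F → C . A ;] }  — shift
  I7: { [A → ; F .], [C → F .] }  — 2 reduces
  I8: { [F → C A . ;] }  — shift
  I9: { [F → C A ; .] }  — reduce
  I10: { [F → ) ; . -] }  — shift
  I11: { [F → ) ; - .] }  — reduce

Conflict in state I1:
  Shift-reduce conflict between [F → .] and [F → . ) ; -]
So the grammar is NOT LR(0).

Answer: No. Shift-reduce conflict between [F → .] and [F → . ) ; -]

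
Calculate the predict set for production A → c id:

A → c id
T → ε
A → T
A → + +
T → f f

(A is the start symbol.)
PREDICT(A → c id) = (FIRST(RHS) \ {ε}) ∪ (FOLLOW(A) if ε ∈ FIRST(RHS), i.e. RHS ⇒* ε)
FIRST(c id) = { 'c' }
ε ∉ FIRST(c id), so FOLLOW(A) is not added.
PREDICT(A → c id) = { 'c' }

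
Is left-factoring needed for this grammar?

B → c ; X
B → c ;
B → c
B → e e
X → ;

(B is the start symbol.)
Yes, B has productions with common prefix 'c'

Left-factoring is needed when two productions for the same non-terminal
share a common prefix on the right-hand side.

Productions for B:
  B → c ; X
  B → c ;
  B → c
  B → e e

Found common prefix 'c' in productions for B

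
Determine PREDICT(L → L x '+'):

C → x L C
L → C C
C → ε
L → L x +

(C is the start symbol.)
PREDICT(L → L x '+') = (FIRST(RHS) \ {ε}) ∪ (FOLLOW(L) if ε ∈ FIRST(RHS), i.e. RHS ⇒* ε)
FIRST(L) = { 'x', ε }
FIRST(L x '+') = { 'x' }
ε ∉ FIRST(L x '+'), so FOLLOW(L) is not added.
PREDICT(L → L x '+') = { 'x' }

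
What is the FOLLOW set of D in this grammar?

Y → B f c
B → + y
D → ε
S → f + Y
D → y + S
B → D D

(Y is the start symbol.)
{ 'f', 'y' }

To compute FOLLOW(D), find every occurrence of D on a right-hand side N → α D β: add FIRST(β) \ {ε}, and if β is empty or nullable also add FOLLOW(N). Iterate to a fixed point.

In B → D D: D is followed by D, add FIRST(D) \ {ε} = { 'y' }
  D is nullable, so also add FOLLOW(B)
In B → D D: D is at the end, add FOLLOW(B)

The FOLLOW sets referred to above (computed the same way, to a fixed point):
  FOLLOW(B) = { 'f' }

Taking the union: FOLLOW(D) = { 'f', 'y' }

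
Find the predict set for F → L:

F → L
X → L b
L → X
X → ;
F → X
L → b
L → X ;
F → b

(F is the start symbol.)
PREDICT(F → L) = (FIRST(RHS) \ {ε}) ∪ (FOLLOW(F) if ε ∈ FIRST(RHS), i.e. RHS ⇒* ε)
FIRST(L) = { ';', 'b' }
FIRST(L) = { ';', 'b' }
ε ∉ FIRST(L), so FOLLOW(F) is not added.
PREDICT(F → L) = { ';', 'b' }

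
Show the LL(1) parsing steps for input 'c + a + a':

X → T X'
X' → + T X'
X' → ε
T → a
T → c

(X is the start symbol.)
LL(1) parsing maintains a stack (initially the start symbol over $) and the input. At each step: if the stack top is a terminal, match it against the current input token; if it is a non-terminal N, replace it with the RHS of M[N, lookahead] (the unique production whose predict set contains the lookahead).

Stack is shown with the top on the left.

Stack     Input        Action
-----------------------------
X $       c + a + a $  output X → T X'
T X' $    c + a + a $  output T → c
c X' $    c + a + a $  match 'c'
X' $      + a + a $    output X' → + T X'
+ T X' $  + a + a $    match '+'
T X' $    a + a $      output T → a
a X' $    a + a $      match 'a'
X' $      + a $        output X' → + T X'
+ T X' $  + a $        match '+'
T X' $    a $          output T → a
a X' $    a $          match 'a'
X' $      $            output X' → ε
$         $            accept

The string is accepted.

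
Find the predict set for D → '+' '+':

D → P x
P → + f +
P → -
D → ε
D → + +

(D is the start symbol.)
{ '+' }

PREDICT(D → '+' '+') = (FIRST(RHS) \ {ε}) ∪ (FOLLOW(D) if ε ∈ FIRST(RHS), i.e. RHS ⇒* ε)
FIRST('+' '+') = { '+' }
ε ∉ FIRST('+' '+'), so FOLLOW(D) is not added.
PREDICT(D → '+' '+') = { '+' }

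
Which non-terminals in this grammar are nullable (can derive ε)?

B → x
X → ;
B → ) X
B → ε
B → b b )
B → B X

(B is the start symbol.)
ε-productions: B → ε
So B is immediately nullable.
No further non-terminal can be added: every production for the remaining non-terminals contains a terminal or a non-nullable non-terminal.
Nullable = { 'B' }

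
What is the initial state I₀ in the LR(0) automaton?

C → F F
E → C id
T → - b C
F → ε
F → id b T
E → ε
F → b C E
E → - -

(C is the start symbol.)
{ [C → . F F], [C' → . C], [F → . b C E], [F → . id b T], [F → .] }

First, augment the grammar with C' → C
I₀ = CLOSURE({ [C' → . C] }):
  [C' → . C] has the dot before C: add [C → . F F]
  [C → . F F] has the dot before F: add [F → .], [F → . id b T], [F → . b C E]
No further items can be added.

I₀ = { [C → . F F], [C' → . C], [F → . b C E], [F → . id b T], [F → .] }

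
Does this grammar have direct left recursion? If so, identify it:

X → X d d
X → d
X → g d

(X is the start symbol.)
Yes, X is left-recursive

Direct left recursion occurs when N → N α for some non-terminal N (the right-hand side begins with the left-hand side itself).

X → X d d: LEFT RECURSIVE (starts with X)
X → d: starts with d
X → g d: starts with g

The grammar has direct left recursion on: X.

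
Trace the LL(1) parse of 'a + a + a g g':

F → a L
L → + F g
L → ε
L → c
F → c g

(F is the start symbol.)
LL(1) parsing maintains a stack (initially the start symbol over $) and the input. At each step: if the stack top is a terminal, match it against the current input token; if it is a non-terminal N, replace it with the RHS of M[N, lookahead] (the unique production whose predict set contains the lookahead).

Stack is shown with the top on the left.

Stack      Input            Action
----------------------------------
F $        a + a + a g g $  output F → a L
a L $      a + a + a g g $  match 'a'
L $        + a + a g g $    output L → + F g
+ F g $    + a + a g g $    match '+'
F g $      a + a g g $      output F → a L
a L g $    a + a g g $      match 'a'
L g $      + a g g $        output L → + F g
+ F g g $  + a g g $        match '+'
F g g $    a g g $          output F → a L
a L g g $  a g g $          match 'a'
L g g $    g g $            output L → ε
g g $      g g $            match 'g'
g $        g $              match 'g'
$          $                accept

The string is accepted.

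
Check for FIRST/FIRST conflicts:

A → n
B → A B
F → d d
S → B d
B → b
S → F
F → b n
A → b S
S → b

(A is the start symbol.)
FIRST sets of the non-terminals at (or reachable through a nullable prefix from) the front of some alternative:
  FIRST(A) = { 'b', 'n' }
  FIRST(B) = { 'b', 'n' }
  FIRST(F) = { 'b', 'd' }

Productions for A:
  A → n: FIRST = { 'n' }
  A → b S: FIRST = { 'b' }
Productions for B:
  B → A B: FIRST = { 'b', 'n' }
  B → b: FIRST = { 'b' }
Productions for F:
  F → d d: FIRST = { 'd' }
  F → b n: FIRST = { 'b' }
Productions for S:
  S → B d: FIRST = { 'b', 'n' }
  S → F: FIRST = { 'b', 'd' }
  S → b: FIRST = { 'b' }

Conflict for B: B → A B and B → b
  Overlap: { 'b' }
Conflict for S: S → B d and S → F
  Overlap: { 'b' }
Conflict for S: S → B d and S → b
  Overlap: { 'b' }
Conflict for S: S → F and S → b
  Overlap: { 'b' }

Answer: Yes. B → A B / B → b on { 'b' }; S → B d / S → F on { 'b' }; S → B d / S → b on { 'b' }; S → F / S → b on { 'b' }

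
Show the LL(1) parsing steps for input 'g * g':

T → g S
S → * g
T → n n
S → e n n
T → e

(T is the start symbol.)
Stack is shown with the top on the left.

Stack  Input    Action
----------------------
T $    g * g $  output T → g S
g S $  g * g $  match 'g'
S $    * g $    output S → * g
* g $  * g $    match '*'
g $    g $      match 'g'
$      $        accept

The string is accepted.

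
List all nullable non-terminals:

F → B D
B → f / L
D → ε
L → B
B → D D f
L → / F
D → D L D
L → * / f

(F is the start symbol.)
{ 'D' }

ε-productions: D → ε
So D is immediately nullable.
No further non-terminal can be added: every production for the remaining non-terminals contains a terminal or a non-nullable non-terminal.
Nullable = { 'D' }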